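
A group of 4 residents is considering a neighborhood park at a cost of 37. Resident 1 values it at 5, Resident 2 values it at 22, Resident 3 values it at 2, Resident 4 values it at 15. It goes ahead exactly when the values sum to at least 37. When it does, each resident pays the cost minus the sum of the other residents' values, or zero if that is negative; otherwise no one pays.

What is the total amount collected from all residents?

23

Total value 44 ≥ cost 37, so it is built.
Resident 1: others sum to 39; max(0, 37 - 39) = 0.
Resident 2: others sum to 22; max(0, 37 - 22) = 15.
Resident 3: others sum to 42; max(0, 37 - 42) = 0.
Resident 4: others sum to 29; max(0, 37 - 29) = 8.
Total collected = 0 + 15 + 0 + 8 = 23.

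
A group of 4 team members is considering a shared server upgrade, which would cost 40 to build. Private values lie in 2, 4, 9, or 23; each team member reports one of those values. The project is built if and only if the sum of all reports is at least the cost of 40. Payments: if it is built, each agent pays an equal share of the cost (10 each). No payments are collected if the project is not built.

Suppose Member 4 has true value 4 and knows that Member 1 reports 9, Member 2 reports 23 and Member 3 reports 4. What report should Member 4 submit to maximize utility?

2

Report 2: project not built, utility 0.
Report 4: project built, pays 10, utility 4 - 10 = -6.
Report 9: project built, pays 10, utility 4 - 10 = -6.
Report 23: project built, pays 10, utility 4 - 10 = -6.
The best choice is 2 with utility 0.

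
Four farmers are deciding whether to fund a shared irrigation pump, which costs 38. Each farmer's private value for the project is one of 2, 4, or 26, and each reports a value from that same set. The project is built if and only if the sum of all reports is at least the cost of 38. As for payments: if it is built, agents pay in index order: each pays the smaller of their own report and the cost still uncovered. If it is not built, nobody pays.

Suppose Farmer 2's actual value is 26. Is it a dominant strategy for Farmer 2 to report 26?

No

Consider the case where Farmer 1 reports 2, Farmer 3 reports 26 and Farmer 4 reports 26.
Truthful report 26: project built, pays 26, utility 26 - 26 = 0.
Report 2 instead: project built, pays 2, utility 26 - 2 = 24.
Since 24 > 0, reporting 2 is strictly better here, so truthful reporting is not dominant.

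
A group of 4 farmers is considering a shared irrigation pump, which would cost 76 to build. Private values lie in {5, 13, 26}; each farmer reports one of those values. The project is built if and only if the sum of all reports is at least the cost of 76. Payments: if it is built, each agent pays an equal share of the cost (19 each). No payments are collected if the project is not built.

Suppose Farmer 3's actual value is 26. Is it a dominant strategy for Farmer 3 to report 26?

Yes

Check each profile of the others' reports and compare truth against every alternative report.
Others report (5, 26, 26): truth gives 7, best alternative gives 0.
Others report (13, 13, 26): truth gives 7, best alternative gives 0.
Others report (13, 26, 13): truth gives 7, best alternative gives 0.
Others report (26, 5, 26): truth gives 7, best alternative gives 0.
Others report (26, 13, 13): truth gives 7, best alternative gives 0.
Others report (26, 26, 5): truth gives 7, best alternative gives 0.
(Remaining 21 profiles checked similarly; truth is weakly best in each.)
In every case the truthful report is at least as good as any alternative, so it is a dominant strategy.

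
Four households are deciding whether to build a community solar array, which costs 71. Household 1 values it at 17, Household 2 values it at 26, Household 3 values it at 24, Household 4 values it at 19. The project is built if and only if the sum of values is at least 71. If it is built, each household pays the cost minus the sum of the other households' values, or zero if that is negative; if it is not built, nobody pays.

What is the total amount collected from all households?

Total value 86 ≥ cost 71, so it is built.
Household 1: others sum to 69; max(0, 71 - 69) = 2.
Household 2: others sum to 60; max(0, 71 - 60) = 11.
Household 3: others sum to 62; max(0, 71 - 62) = 9.
Household 4: others sum to 67; max(0, 71 - 67) = 4.
Total collected = 2 + 11 + 9 + 4 = 26.

26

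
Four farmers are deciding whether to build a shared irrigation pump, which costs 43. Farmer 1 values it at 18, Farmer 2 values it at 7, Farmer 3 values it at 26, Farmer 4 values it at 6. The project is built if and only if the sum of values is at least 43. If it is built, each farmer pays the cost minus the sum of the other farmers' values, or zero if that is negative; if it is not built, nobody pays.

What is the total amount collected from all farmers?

Total value 57 ≥ cost 43, so it is built.
Farmer 1: others sum to 39; max(0, 43 - 39) = 4.
Farmer 2: others sum to 50; max(0, 43 - 50) = 0.
Farmer 3: others sum to 31; max(0, 43 - 31) = 12.
Farmer 4: others sum to 51; max(0, 43 - 51) = 0.
Total collected = 4 + 0 + 12 + 0 = 16.

16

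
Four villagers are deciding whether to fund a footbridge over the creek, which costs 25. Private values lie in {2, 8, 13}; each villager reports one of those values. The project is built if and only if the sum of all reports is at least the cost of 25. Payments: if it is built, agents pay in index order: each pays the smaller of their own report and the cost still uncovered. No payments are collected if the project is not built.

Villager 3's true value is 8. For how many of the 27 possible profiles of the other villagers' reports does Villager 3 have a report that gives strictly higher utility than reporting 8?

14

Others report (2, 8, 13): truth gives 0; report 2 gives 6 > 0. Violating.
Others report (2, 13, 8): truth gives 0; report 2 gives 6 > 0. Violating.
Others report (2, 13, 13): truth gives 0; report 2 gives 6 > 0. Violating.
Others report (8, 2, 13): truth gives 0; report 2 gives 6 > 0. Violating.
Others report (2, 2, 2): truth gives 0; no alternative beats it.
Others report (2, 2, 8): truth gives 0; no alternative beats it.
(Checking all 27 profiles: 14 have a profitable deviation, 13 do not.)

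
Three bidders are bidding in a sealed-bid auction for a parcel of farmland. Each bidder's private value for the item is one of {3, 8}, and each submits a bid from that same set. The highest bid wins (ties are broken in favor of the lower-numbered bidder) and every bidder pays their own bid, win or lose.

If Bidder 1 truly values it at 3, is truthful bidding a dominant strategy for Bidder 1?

Check each profile of the others' bids and compare truth against every alternative bid.
Others bid (3, 3): truth gives 0, best alternative gives -5.
Others bid (3, 8): truth gives -3, best alternative gives -5.
Others bid (8, 3): truth gives -3, best alternative gives -5.
Others bid (8, 8): truth gives -3, best alternative gives -5.
In every case the truthful bid is at least as good as any alternative, so it is a dominant strategy.

Yes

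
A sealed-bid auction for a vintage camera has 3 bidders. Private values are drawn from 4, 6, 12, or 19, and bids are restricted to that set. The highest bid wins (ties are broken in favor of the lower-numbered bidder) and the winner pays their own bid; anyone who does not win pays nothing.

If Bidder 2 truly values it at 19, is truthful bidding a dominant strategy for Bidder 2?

Consider the case where Bidder 1 bids 4 and Bidder 3 bids 4.
Truthful bid 19: wins, pays 19, utility 19 - 19 = 0.
Bid 6 instead: wins, pays 6, utility 19 - 6 = 13.
Since 13 > 0, bidding 6 is strictly better here, so truthful bidding is not dominant.

No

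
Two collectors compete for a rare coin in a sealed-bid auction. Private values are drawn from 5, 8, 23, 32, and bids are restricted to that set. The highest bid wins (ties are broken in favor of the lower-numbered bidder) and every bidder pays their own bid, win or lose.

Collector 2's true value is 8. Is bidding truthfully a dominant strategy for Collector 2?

No

Consider the case where Collector 1 bids 8.
Truthful bid 8: loses but pays 8, utility -8.
Bid 5 instead: loses but pays 5, utility -5.
Since -5 > -8, bidding 5 is strictly better here, so truthful bidding is not dominant.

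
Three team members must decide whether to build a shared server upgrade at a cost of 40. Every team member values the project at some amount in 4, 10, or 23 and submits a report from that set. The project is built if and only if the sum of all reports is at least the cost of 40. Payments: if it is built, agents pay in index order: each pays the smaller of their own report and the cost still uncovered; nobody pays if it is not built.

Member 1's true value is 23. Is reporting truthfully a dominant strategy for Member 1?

Consider the case where Member 2 reports 10 and Member 3 reports 23.
Truthful report 23: project built, pays 23, utility 23 - 23 = 0.
Report 10 instead: project built, pays 10, utility 23 - 10 = 13.
Since 13 > 0, reporting 10 is strictly better here, so truthful reporting is not dominant.

No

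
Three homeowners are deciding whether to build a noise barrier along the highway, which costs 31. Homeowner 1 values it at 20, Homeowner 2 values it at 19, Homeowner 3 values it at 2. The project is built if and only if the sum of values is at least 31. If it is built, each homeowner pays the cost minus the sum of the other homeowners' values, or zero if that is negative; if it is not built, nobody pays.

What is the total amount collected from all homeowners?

19

Total value 41 ≥ cost 31, so it is built.
Homeowner 1: others sum to 21; max(0, 31 - 21) = 10.
Homeowner 2: others sum to 22; max(0, 31 - 22) = 9.
Homeowner 3: others sum to 39; max(0, 31 - 39) = 0.
Total collected = 10 + 9 + 0 = 19.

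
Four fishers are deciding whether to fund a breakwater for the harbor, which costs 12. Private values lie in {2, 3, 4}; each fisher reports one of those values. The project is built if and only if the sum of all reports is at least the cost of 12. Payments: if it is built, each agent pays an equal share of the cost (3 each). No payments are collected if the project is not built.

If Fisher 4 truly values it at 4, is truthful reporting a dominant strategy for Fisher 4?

Yes

Check each profile of the others' reports and compare truth against every alternative report.
Others report (2, 2, 4): truth gives 1, best alternative gives 0.
Others report (2, 3, 3): truth gives 1, best alternative gives 0.
Others report (2, 4, 2): truth gives 1, best alternative gives 0.
Others report (3, 2, 3): truth gives 1, best alternative gives 0.
Others report (3, 3, 2): truth gives 1, best alternative gives 0.
Others report (4, 2, 2): truth gives 1, best alternative gives 0.
(Remaining 21 profiles checked similarly; truth is weakly best in each.)
In every case the truthful report is at least as good as any alternative, so it is a dominant strategy.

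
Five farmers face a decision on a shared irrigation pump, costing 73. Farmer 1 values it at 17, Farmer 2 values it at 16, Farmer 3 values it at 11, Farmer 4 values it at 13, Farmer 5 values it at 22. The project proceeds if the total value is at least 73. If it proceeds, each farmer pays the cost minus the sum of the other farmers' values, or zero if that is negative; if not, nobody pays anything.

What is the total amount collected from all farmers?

Total value 79 ≥ cost 73, so it is built.
Farmer 1: others sum to 62; max(0, 73 - 62) = 11.
Farmer 2: others sum to 63; max(0, 73 - 63) = 10.
Farmer 3: others sum to 68; max(0, 73 - 68) = 5.
Farmer 4: others sum to 66; max(0, 73 - 66) = 7.
Farmer 5: others sum to 57; max(0, 73 - 57) = 16.
Total collected = 11 + 10 + 5 + 7 + 16 = 49.

49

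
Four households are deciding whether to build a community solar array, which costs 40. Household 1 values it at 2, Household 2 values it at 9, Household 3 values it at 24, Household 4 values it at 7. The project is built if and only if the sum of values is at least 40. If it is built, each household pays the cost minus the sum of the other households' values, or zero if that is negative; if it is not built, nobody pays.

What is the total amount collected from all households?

Total value 42 ≥ cost 40, so it is built.
Household 1: others sum to 40; max(0, 40 - 40) = 0.
Household 2: others sum to 33; max(0, 40 - 33) = 7.
Household 3: others sum to 18; max(0, 40 - 18) = 22.
Household 4: others sum to 35; max(0, 40 - 35) = 5.
Total collected = 0 + 7 + 22 + 5 = 34.

34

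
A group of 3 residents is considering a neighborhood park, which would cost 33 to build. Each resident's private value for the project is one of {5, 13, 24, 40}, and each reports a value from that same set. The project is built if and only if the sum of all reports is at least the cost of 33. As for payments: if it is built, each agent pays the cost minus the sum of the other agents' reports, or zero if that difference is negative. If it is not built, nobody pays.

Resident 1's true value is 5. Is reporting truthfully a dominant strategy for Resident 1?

Check each profile of the others' reports and compare truth against every alternative report.
Others report (13, 13): truth gives 0, best alternative gives -2.
Others report (5, 40): truth gives 5, best alternative gives 5.
Others report (13, 24): truth gives 5, best alternative gives 5.
Others report (13, 40): truth gives 5, best alternative gives 5.
Others report (24, 13): truth gives 5, best alternative gives 5.
Others report (24, 24): truth gives 5, best alternative gives 5.
(Remaining 10 profiles checked similarly; truth is weakly best in each.)
In every case the truthful report is at least as good as any alternative, so it is a dominant strategy.

Yes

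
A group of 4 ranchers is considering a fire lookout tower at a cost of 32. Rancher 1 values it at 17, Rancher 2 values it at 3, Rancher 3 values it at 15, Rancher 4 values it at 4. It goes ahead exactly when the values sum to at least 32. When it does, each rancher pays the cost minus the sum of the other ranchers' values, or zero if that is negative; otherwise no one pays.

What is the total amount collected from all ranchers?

18

Total value 39 ≥ cost 32, so it is built.
Rancher 1: others sum to 22; max(0, 32 - 22) = 10.
Rancher 2: others sum to 36; max(0, 32 - 36) = 0.
Rancher 3: others sum to 24; max(0, 32 - 24) = 8.
Rancher 4: others sum to 35; max(0, 32 - 35) = 0.
Total collected = 10 + 0 + 8 + 0 = 18.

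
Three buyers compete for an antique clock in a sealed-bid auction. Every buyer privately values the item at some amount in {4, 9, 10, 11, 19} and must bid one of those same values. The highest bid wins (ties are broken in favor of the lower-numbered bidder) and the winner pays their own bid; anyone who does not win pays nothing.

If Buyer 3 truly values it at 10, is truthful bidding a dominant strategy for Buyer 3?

No

Consider the case where Buyer 1 bids 4 and Buyer 2 bids 4.
Truthful bid 10: wins, pays 10, utility 10 - 10 = 0.
Bid 9 instead: wins, pays 9, utility 10 - 9 = 1.
Since 1 > 0, bidding 9 is strictly better here, so truthful bidding is not dominant.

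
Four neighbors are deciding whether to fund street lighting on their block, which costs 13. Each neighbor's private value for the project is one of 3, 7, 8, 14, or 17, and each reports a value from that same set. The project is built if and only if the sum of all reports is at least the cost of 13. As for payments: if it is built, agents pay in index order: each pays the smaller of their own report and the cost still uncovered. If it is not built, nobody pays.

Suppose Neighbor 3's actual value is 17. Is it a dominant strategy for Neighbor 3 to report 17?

No

Consider the case where Neighbor 1 reports 3, Neighbor 2 reports 3 and Neighbor 4 reports 7.
Truthful report 17: project built, pays 7, utility 17 - 7 = 10.
Report 3 instead: project built, pays 3, utility 17 - 3 = 14.
Since 14 > 10, reporting 3 is strictly better here, so truthful reporting is not dominant.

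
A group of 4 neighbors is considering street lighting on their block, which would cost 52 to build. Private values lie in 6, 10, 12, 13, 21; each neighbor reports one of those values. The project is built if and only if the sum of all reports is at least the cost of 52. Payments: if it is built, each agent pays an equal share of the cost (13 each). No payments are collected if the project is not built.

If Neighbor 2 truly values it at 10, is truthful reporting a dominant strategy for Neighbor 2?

Consider the case where Neighbor 1 reports 10, Neighbor 3 reports 12 and Neighbor 4 reports 21.
Truthful report 10: project built, pays 13, utility 10 - 13 = -3.
Report 6 instead: project not built, utility 0.
Since 0 > -3, reporting 6 is strictly better here, so truthful reporting is not dominant.

No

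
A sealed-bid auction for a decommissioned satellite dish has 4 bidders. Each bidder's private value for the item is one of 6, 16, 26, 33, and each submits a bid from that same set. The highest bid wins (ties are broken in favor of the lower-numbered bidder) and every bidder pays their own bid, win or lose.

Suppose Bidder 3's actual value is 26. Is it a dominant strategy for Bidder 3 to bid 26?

Consider the case where Bidder 1 bids 6, Bidder 2 bids 6 and Bidder 4 bids 6.
Truthful bid 26: wins, pays 26, utility 26 - 26 = 0.
Bid 16 instead: wins, pays 16, utility 26 - 16 = 10.
Since 10 > 0, bidding 16 is strictly better here, so truthful bidding is not dominant.

No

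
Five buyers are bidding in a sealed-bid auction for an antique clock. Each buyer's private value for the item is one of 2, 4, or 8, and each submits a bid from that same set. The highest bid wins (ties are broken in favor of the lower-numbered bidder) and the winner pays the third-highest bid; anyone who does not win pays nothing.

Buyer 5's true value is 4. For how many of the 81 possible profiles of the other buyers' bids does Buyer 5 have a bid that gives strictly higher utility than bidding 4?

4

Others bid (2, 2, 2, 4): truth gives 0; bid 8 gives 2 > 0. Violating.
Others bid (2, 2, 4, 2): truth gives 0; bid 8 gives 2 > 0. Violating.
Others bid (2, 4, 2, 2): truth gives 0; bid 8 gives 2 > 0. Violating.
Others bid (4, 2, 2, 2): truth gives 0; bid 8 gives 2 > 0. Violating.
Others bid (2, 2, 2, 2): truth gives 2; no alternative beats it.
Others bid (2, 2, 2, 8): truth gives 0; no alternative beats it.
(Checking all 81 profiles: 4 have a profitable deviation, 77 do not.)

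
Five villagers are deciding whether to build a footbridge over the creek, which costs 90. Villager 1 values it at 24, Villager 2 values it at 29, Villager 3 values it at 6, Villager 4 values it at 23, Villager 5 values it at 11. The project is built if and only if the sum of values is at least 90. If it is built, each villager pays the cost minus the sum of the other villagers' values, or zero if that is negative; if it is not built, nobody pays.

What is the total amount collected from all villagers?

78

Total value 93 ≥ cost 90, so it is built.
Villager 1: others sum to 69; max(0, 90 - 69) = 21.
Villager 2: others sum to 64; max(0, 90 - 64) = 26.
Villager 3: others sum to 87; max(0, 90 - 87) = 3.
Villager 4: others sum to 70; max(0, 90 - 70) = 20.
Villager 5: others sum to 82; max(0, 90 - 82) = 8.
Total collected = 21 + 26 + 3 + 20 + 8 = 78.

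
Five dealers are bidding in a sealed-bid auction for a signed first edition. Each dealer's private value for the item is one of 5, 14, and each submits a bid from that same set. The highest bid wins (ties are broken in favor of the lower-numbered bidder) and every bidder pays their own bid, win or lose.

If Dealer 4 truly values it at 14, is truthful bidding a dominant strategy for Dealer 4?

Consider the case where Dealer 1 bids 5, Dealer 2 bids 5, Dealer 3 bids 14 and Dealer 5 bids 5.
Truthful bid 14: loses but pays 14, utility -14.
Bid 5 instead: loses but pays 5, utility -5.
Since -5 > -14, bidding 5 is strictly better here, so truthful bidding is not dominant.

No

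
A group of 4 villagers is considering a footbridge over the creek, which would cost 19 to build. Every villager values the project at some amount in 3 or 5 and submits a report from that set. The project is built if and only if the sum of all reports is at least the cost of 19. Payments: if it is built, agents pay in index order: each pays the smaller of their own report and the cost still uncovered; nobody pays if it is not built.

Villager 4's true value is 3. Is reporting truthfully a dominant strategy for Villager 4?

Yes

Check each profile of the others' reports and compare truth against every alternative report.
Others report (5, 5, 5): truth gives 0, best alternative gives -1.
Others report (3, 3, 3): truth gives 0, best alternative gives 0.
Others report (3, 3, 5): truth gives 0, best alternative gives 0.
Others report (3, 5, 3): truth gives 0, best alternative gives 0.
Others report (3, 5, 5): truth gives 0, best alternative gives 0.
Others report (5, 3, 3): truth gives 0, best alternative gives 0.
(Remaining 2 profiles checked similarly; truth is weakly best in each.)
In every case the truthful report is at least as good as any alternative, so it is a dominant strategy.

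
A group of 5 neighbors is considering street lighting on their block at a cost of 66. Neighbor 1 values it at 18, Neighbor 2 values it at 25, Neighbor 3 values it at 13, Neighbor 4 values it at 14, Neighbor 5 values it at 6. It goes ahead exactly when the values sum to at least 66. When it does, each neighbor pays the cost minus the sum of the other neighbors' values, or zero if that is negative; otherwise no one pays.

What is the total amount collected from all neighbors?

30

Total value 76 ≥ cost 66, so it is built.
Neighbor 1: others sum to 58; max(0, 66 - 58) = 8.
Neighbor 2: others sum to 51; max(0, 66 - 51) = 15.
Neighbor 3: others sum to 63; max(0, 66 - 63) = 3.
Neighbor 4: others sum to 62; max(0, 66 - 62) = 4.
Neighbor 5: others sum to 70; max(0, 66 - 70) = 0.
Total collected = 8 + 15 + 3 + 4 + 0 = 30.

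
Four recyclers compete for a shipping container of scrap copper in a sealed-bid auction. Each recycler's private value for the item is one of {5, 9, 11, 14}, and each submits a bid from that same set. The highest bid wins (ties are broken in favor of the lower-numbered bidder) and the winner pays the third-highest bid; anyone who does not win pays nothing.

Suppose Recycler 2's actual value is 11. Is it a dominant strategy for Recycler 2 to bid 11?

No

Consider the case where Recycler 1 bids 5, Recycler 3 bids 5 and Recycler 4 bids 14.
Truthful bid 11: loses, pays 0, utility 0.
Bid 14 instead: wins, pays 5, utility 11 - 5 = 6.
Since 6 > 0, bidding 14 is strictly better here, so truthful bidding is not dominant.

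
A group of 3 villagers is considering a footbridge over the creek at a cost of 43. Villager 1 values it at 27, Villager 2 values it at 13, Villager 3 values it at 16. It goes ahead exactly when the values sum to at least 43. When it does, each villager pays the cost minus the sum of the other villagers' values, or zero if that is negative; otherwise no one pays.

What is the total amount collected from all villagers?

17

Total value 56 ≥ cost 43, so it is built.
Villager 1: others sum to 29; max(0, 43 - 29) = 14.
Villager 2: others sum to 43; max(0, 43 - 43) = 0.
Villager 3: others sum to 40; max(0, 43 - 40) = 3.
Total collected = 14 + 0 + 3 = 17.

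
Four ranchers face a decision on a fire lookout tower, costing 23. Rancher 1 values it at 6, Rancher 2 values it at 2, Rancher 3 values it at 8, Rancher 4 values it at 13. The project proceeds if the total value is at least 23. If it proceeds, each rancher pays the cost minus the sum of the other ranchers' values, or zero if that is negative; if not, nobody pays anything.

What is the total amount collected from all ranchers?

9

Total value 29 ≥ cost 23, so it is built.
Rancher 1: others sum to 23; max(0, 23 - 23) = 0.
Rancher 2: others sum to 27; max(0, 23 - 27) = 0.
Rancher 3: others sum to 21; max(0, 23 - 21) = 2.
Rancher 4: others sum to 16; max(0, 23 - 16) = 7.
Total collected = 0 + 0 + 2 + 7 = 9.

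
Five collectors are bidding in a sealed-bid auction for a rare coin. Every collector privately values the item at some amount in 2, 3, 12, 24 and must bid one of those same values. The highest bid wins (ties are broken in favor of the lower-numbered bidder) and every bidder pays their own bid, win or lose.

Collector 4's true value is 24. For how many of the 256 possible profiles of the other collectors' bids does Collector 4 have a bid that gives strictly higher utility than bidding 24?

172

Others bid (2, 2, 2, 2): truth gives 0; bid 3 gives 21 > 0. Violating.
Others bid (2, 2, 2, 3): truth gives 0; bid 3 gives 21 > 0. Violating.
Others bid (2, 2, 2, 12): truth gives 0; bid 12 gives 12 > 0. Violating.
Others bid (2, 2, 3, 2): truth gives 0; bid 12 gives 12 > 0. Violating.
Others bid (2, 2, 2, 24): truth gives 0; no alternative beats it.
Others bid (2, 2, 3, 24): truth gives 0; no alternative beats it.
(Checking all 256 profiles: 172 have a profitable deviation, 84 do not.)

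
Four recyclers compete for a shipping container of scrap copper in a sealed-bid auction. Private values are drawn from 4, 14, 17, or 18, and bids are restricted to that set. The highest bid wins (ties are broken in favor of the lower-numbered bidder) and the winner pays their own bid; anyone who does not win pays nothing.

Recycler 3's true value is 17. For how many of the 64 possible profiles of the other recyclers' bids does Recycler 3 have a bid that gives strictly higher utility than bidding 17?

Others bid (4, 4, 4): truth gives 0; bid 14 gives 3 > 0. Violating.
Others bid (4, 4, 14): truth gives 0; bid 14 gives 3 > 0. Violating.
Others bid (4, 4, 17): truth gives 0; no alternative beats it.
Others bid (4, 4, 18): truth gives 0; no alternative beats it.
(Checking all 64 profiles: 2 have a profitable deviation, 62 do not.)

2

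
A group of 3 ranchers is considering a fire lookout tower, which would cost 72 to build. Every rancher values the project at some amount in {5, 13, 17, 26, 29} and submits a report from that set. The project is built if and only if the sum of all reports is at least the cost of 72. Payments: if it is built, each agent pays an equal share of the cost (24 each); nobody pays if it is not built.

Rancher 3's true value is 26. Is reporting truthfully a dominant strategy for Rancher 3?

No

Consider the case where Rancher 1 reports 17 and Rancher 2 reports 26.
Truthful report 26: project not built, utility 0.
Report 29 instead: project built, pays 24, utility 26 - 24 = 2.
Since 2 > 0, reporting 29 is strictly better here, so truthful reporting is not dominant.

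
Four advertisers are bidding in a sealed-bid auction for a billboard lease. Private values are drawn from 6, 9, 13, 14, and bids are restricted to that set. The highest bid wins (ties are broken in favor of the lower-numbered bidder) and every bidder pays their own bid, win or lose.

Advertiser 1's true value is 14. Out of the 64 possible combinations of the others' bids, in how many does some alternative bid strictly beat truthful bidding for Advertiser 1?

Others bid (6, 6, 6): truth gives 0; bid 6 gives 8 > 0. Violating.
Others bid (6, 6, 9): truth gives 0; bid 9 gives 5 > 0. Violating.
Others bid (6, 6, 13): truth gives 0; bid 13 gives 1 > 0. Violating.
Others bid (6, 9, 6): truth gives 0; bid 9 gives 5 > 0. Violating.
Others bid (6, 6, 14): truth gives 0; no alternative beats it.
Others bid (6, 9, 14): truth gives 0; no alternative beats it.
(Checking all 64 profiles: 27 have a profitable deviation, 37 do not.)

27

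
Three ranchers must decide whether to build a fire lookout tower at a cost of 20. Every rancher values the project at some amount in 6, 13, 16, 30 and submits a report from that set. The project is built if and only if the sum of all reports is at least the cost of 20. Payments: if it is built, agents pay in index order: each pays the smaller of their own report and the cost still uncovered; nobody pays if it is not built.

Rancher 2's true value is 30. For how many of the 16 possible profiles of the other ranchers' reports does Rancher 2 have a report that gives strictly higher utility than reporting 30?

Others report (6, 6): truth gives 16; report 13 gives 17 > 16. Violating.
Others report (6, 13): truth gives 16; report 6 gives 24 > 16. Violating.
Others report (6, 16): truth gives 16; report 6 gives 24 > 16. Violating.
Others report (6, 30): truth gives 16; report 6 gives 24 > 16. Violating.
Others report (16, 6): truth gives 26; no alternative beats it.
Others report (16, 13): truth gives 26; no alternative beats it.
(Checking all 16 profiles: 8 have a profitable deviation, 8 do not.)

8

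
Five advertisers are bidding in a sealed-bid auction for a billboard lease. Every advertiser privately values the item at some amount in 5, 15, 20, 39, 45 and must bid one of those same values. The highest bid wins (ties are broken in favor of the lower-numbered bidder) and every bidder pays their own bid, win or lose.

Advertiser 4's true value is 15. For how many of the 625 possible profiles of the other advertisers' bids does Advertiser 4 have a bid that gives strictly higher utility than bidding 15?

Others bid (5, 5, 5, 20): truth gives -15; bid 5 gives -5 > -15. Violating.
Others bid (5, 5, 5, 39): truth gives -15; bid 5 gives -5 > -15. Violating.
Others bid (5, 5, 5, 45): truth gives -15; bid 5 gives -5 > -15. Violating.
Others bid (5, 5, 15, 5): truth gives -15; bid 5 gives -5 > -15. Violating.
Others bid (5, 5, 5, 5): truth gives 0; no alternative beats it.
Others bid (5, 5, 5, 15): truth gives 0; no alternative beats it.
(Checking all 625 profiles: 623 have a profitable deviation, 2 do not.)

623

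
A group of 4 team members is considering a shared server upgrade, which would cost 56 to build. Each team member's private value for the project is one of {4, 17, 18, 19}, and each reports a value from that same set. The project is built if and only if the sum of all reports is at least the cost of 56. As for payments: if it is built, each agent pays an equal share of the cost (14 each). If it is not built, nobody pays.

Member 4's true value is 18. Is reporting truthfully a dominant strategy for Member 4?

Check each profile of the others' reports and compare truth against every alternative report.
Others report (4, 17, 17): truth gives 4, best alternative gives 4.
Others report (4, 17, 18): truth gives 4, best alternative gives 4.
Others report (4, 17, 19): truth gives 4, best alternative gives 4.
Others report (4, 18, 17): truth gives 4, best alternative gives 4.
Others report (4, 18, 18): truth gives 4, best alternative gives 4.
Others report (4, 18, 19): truth gives 4, best alternative gives 4.
(Remaining 58 profiles checked similarly; truth is weakly best in each.)
In every case the truthful report is at least as good as any alternative, so it is a dominant strategy.

Yes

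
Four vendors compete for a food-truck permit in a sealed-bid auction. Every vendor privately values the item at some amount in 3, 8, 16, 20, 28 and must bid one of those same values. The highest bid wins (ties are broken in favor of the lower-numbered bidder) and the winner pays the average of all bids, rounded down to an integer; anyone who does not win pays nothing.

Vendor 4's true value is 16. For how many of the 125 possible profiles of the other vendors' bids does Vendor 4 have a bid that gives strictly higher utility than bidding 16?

28

Others bid (3, 3, 3): truth gives 10; bid 8 gives 12 > 10. Violating.
Others bid (3, 3, 16): truth gives 0; bid 20 gives 6 > 0. Violating.
Others bid (3, 3, 20): truth gives 0; bid 28 gives 3 > 0. Violating.
Others bid (3, 8, 16): truth gives 0; bid 20 gives 5 > 0. Violating.
Others bid (3, 3, 8): truth gives 9; no alternative beats it.
Others bid (3, 3, 28): truth gives 0; no alternative beats it.
(Checking all 125 profiles: 28 have a profitable deviation, 97 do not.)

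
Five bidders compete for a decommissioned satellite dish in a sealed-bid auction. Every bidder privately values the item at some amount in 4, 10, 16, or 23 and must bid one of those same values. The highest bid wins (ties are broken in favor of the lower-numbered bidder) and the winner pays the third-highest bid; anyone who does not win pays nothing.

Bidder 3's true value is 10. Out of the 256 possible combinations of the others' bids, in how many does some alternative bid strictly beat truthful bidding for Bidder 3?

8

Others bid (4, 4, 4, 16): truth gives 0; bid 16 gives 6 > 0. Violating.
Others bid (4, 4, 4, 23): truth gives 0; bid 23 gives 6 > 0. Violating.
Others bid (4, 4, 16, 4): truth gives 0; bid 16 gives 6 > 0. Violating.
Others bid (4, 4, 23, 4): truth gives 0; bid 23 gives 6 > 0. Violating.
Others bid (4, 4, 4, 4): truth gives 6; no alternative beats it.
Others bid (4, 4, 4, 10): truth gives 6; no alternative beats it.
(Checking all 256 profiles: 8 have a profitable deviation, 248 do not.)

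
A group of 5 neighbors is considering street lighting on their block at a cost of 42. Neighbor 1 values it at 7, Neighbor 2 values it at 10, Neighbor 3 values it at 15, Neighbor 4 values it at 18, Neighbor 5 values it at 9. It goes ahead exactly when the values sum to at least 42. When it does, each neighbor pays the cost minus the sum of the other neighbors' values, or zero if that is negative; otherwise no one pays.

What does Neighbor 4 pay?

Total value 59 ≥ cost 42, so the project is built.
The other neighbors' values sum to 41.
Cost minus that sum is 42 - 41 = 1.

1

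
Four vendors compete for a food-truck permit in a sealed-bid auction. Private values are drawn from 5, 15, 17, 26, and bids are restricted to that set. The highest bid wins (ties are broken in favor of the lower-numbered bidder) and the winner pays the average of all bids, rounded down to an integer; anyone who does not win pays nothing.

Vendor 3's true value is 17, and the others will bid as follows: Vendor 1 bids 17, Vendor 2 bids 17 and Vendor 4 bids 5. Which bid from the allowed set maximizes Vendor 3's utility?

Bid 5: loses, pays 0, utility 0.
Bid 15: loses, pays 0, utility 0.
Bid 17: loses, pays 0, utility 0.
Bid 26: wins, pays 16, utility 17 - 16 = 1.
The best choice is 26 with utility 1.

26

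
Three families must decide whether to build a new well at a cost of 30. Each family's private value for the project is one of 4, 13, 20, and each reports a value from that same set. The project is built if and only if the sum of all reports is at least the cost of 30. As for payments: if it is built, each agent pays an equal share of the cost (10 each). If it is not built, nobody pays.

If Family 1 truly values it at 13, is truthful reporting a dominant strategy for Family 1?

Check each profile of the others' reports and compare truth against every alternative report.
Others report (4, 13): truth gives 3, best alternative gives 3.
Others report (4, 20): truth gives 3, best alternative gives 3.
Others report (13, 4): truth gives 3, best alternative gives 3.
Others report (13, 13): truth gives 3, best alternative gives 3.
Others report (13, 20): truth gives 3, best alternative gives 3.
Others report (20, 4): truth gives 3, best alternative gives 3.
(Remaining 3 profiles checked similarly; truth is weakly best in each.)
In every case the truthful report is at least as good as any alternative, so it is a dominant strategy.

Yes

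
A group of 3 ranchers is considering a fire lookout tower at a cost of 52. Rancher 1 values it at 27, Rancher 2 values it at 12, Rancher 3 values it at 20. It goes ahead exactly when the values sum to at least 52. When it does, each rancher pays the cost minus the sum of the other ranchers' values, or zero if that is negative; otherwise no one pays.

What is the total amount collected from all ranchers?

38

Total value 59 ≥ cost 52, so it is built.
Rancher 1: others sum to 32; max(0, 52 - 32) = 20.
Rancher 2: others sum to 47; max(0, 52 - 47) = 5.
Rancher 3: others sum to 39; max(0, 52 - 39) = 13.
Total collected = 20 + 5 + 13 = 38.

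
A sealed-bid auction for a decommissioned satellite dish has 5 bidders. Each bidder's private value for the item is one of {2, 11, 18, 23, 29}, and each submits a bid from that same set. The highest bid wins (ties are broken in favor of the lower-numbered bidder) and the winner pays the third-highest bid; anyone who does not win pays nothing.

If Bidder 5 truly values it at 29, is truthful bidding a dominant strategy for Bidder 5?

Yes

Check each profile of the others' bids and compare truth against every alternative bid.
Others bid (2, 2, 2, 23): truth gives 27, best alternative gives 0.
Others bid (2, 2, 23, 2): truth gives 27, best alternative gives 0.
Others bid (2, 23, 2, 2): truth gives 27, best alternative gives 0.
Others bid (23, 2, 2, 2): truth gives 27, best alternative gives 0.
Others bid (2, 2, 11, 23): truth gives 18, best alternative gives 0.
Others bid (2, 2, 23, 11): truth gives 18, best alternative gives 0.
(Remaining 619 profiles checked similarly; truth is weakly best in each.)
In every case the truthful bid is at least as good as any alternative, so it is a dominant strategy.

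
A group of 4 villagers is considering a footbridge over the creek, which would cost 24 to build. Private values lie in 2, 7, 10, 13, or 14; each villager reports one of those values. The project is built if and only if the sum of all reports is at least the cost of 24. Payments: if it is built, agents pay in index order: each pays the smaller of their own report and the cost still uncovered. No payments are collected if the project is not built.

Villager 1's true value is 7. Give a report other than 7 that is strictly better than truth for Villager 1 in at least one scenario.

2

Suppose Villager 2 reports 2, Villager 3 reports 7 and Villager 4 reports 13.
Report 7: project built, pays 7, utility 7 - 7 = 0.
Report 2: project built, pays 2, utility 7 - 2 = 5.
So reporting 2 beats truth here (5 > 0).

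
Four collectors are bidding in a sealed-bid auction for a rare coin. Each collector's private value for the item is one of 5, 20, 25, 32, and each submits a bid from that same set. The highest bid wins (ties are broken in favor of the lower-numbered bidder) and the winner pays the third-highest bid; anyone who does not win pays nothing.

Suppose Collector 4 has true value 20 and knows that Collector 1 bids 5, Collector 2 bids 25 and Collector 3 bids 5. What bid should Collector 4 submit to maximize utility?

Bid 5: loses, pays 0, utility 0.
Bid 20: loses, pays 0, utility 0.
Bid 25: loses, pays 0, utility 0.
Bid 32: wins, pays 5, utility 20 - 5 = 15.
The best choice is 32 with utility 15.

32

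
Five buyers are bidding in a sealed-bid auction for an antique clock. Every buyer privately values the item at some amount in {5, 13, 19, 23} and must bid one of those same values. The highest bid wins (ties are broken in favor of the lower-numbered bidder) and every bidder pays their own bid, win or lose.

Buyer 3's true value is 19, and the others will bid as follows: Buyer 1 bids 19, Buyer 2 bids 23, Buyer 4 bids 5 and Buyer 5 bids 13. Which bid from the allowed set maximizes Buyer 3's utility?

5

Bid 5: loses but pays 5, utility -5.
Bid 13: loses but pays 13, utility -13.
Bid 19: loses but pays 19, utility -19.
Bid 23: loses but pays 23, utility -23.
The best choice is 5 with utility -5.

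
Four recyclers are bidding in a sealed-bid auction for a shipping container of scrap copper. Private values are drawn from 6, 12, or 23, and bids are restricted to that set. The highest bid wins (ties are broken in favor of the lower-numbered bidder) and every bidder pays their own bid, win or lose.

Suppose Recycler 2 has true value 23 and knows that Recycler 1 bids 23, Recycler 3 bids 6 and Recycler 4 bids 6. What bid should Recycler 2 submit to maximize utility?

Bid 6: loses but pays 6, utility -6.
Bid 12: loses but pays 12, utility -12.
Bid 23: loses but pays 23, utility -23.
The best choice is 6 with utility -6.

6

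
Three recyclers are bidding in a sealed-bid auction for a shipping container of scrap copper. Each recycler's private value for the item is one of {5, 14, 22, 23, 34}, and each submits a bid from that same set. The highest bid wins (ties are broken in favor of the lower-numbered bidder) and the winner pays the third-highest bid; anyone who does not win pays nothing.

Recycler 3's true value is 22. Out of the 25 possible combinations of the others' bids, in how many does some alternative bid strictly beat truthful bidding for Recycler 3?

Others bid (5, 22): truth gives 0; bid 23 gives 17 > 0. Violating.
Others bid (5, 23): truth gives 0; bid 34 gives 17 > 0. Violating.
Others bid (14, 22): truth gives 0; bid 23 gives 8 > 0. Violating.
Others bid (14, 23): truth gives 0; bid 34 gives 8 > 0. Violating.
Others bid (5, 5): truth gives 17; no alternative beats it.
Others bid (5, 14): truth gives 17; no alternative beats it.
(Checking all 25 profiles: 8 have a profitable deviation, 17 do not.)

8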